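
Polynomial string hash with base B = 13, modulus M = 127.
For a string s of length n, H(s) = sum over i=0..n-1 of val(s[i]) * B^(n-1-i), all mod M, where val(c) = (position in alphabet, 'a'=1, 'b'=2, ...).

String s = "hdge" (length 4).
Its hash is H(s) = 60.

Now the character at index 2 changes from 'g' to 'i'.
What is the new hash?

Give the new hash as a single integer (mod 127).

Answer: 86

Derivation:
val('g') = 7, val('i') = 9
Position k = 2, exponent = n-1-k = 1
B^1 mod M = 13^1 mod 127 = 13
Delta = (9 - 7) * 13 mod 127 = 26
New hash = (60 + 26) mod 127 = 86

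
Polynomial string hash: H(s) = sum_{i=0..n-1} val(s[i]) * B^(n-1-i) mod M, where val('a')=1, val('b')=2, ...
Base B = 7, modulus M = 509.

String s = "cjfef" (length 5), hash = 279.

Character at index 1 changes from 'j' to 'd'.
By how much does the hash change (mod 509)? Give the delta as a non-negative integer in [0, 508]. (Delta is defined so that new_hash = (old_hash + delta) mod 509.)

Answer: 487

Derivation:
Delta formula: (val(new) - val(old)) * B^(n-1-k) mod M
  val('d') - val('j') = 4 - 10 = -6
  B^(n-1-k) = 7^3 mod 509 = 343
  Delta = -6 * 343 mod 509 = 487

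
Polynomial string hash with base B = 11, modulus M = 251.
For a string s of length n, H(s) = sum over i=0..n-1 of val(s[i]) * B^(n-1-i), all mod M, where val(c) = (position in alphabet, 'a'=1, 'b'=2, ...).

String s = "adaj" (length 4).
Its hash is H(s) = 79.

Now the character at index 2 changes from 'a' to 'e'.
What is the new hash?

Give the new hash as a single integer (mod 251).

Answer: 123

Derivation:
val('a') = 1, val('e') = 5
Position k = 2, exponent = n-1-k = 1
B^1 mod M = 11^1 mod 251 = 11
Delta = (5 - 1) * 11 mod 251 = 44
New hash = (79 + 44) mod 251 = 123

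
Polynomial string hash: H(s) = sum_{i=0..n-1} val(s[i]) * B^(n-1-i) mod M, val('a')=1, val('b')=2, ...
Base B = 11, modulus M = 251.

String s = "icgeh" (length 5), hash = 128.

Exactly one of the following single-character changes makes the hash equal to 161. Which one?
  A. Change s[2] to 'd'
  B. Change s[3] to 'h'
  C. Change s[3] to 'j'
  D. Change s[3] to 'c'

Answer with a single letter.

Answer: B

Derivation:
Option A: s[2]='g'->'d', delta=(4-7)*11^2 mod 251 = 139, hash=128+139 mod 251 = 16
Option B: s[3]='e'->'h', delta=(8-5)*11^1 mod 251 = 33, hash=128+33 mod 251 = 161 <-- target
Option C: s[3]='e'->'j', delta=(10-5)*11^1 mod 251 = 55, hash=128+55 mod 251 = 183
Option D: s[3]='e'->'c', delta=(3-5)*11^1 mod 251 = 229, hash=128+229 mod 251 = 106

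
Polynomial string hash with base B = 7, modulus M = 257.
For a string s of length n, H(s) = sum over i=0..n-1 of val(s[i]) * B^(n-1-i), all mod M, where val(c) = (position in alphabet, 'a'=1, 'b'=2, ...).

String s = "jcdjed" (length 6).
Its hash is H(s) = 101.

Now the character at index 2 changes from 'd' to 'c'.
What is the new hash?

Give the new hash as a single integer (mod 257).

Answer: 15

Derivation:
val('d') = 4, val('c') = 3
Position k = 2, exponent = n-1-k = 3
B^3 mod M = 7^3 mod 257 = 86
Delta = (3 - 4) * 86 mod 257 = 171
New hash = (101 + 171) mod 257 = 15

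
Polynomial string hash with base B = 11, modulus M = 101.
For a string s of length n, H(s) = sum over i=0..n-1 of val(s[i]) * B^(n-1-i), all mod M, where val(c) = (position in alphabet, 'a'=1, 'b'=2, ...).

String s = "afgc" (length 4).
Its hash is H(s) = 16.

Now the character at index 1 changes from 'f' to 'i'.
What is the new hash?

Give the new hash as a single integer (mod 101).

Answer: 76

Derivation:
val('f') = 6, val('i') = 9
Position k = 1, exponent = n-1-k = 2
B^2 mod M = 11^2 mod 101 = 20
Delta = (9 - 6) * 20 mod 101 = 60
New hash = (16 + 60) mod 101 = 76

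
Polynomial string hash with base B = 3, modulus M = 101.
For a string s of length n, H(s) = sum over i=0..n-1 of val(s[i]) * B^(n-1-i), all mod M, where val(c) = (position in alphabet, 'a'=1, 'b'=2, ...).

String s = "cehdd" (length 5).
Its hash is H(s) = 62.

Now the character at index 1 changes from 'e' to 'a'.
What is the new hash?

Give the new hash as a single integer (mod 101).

val('e') = 5, val('a') = 1
Position k = 1, exponent = n-1-k = 3
B^3 mod M = 3^3 mod 101 = 27
Delta = (1 - 5) * 27 mod 101 = 94
New hash = (62 + 94) mod 101 = 55

Answer: 55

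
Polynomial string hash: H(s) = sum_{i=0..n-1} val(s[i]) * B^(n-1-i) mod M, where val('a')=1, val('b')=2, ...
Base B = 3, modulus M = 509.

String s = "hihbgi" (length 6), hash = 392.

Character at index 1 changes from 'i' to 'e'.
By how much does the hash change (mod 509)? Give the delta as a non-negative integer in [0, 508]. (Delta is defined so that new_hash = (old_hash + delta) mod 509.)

Delta formula: (val(new) - val(old)) * B^(n-1-k) mod M
  val('e') - val('i') = 5 - 9 = -4
  B^(n-1-k) = 3^4 mod 509 = 81
  Delta = -4 * 81 mod 509 = 185

Answer: 185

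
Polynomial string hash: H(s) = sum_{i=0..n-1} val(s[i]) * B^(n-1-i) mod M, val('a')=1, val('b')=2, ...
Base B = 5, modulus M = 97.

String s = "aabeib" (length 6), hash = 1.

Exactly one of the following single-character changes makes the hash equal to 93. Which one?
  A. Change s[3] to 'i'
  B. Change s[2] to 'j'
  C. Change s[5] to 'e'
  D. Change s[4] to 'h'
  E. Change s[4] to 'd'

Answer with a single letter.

Option A: s[3]='e'->'i', delta=(9-5)*5^2 mod 97 = 3, hash=1+3 mod 97 = 4
Option B: s[2]='b'->'j', delta=(10-2)*5^3 mod 97 = 30, hash=1+30 mod 97 = 31
Option C: s[5]='b'->'e', delta=(5-2)*5^0 mod 97 = 3, hash=1+3 mod 97 = 4
Option D: s[4]='i'->'h', delta=(8-9)*5^1 mod 97 = 92, hash=1+92 mod 97 = 93 <-- target
Option E: s[4]='i'->'d', delta=(4-9)*5^1 mod 97 = 72, hash=1+72 mod 97 = 73

Answer: D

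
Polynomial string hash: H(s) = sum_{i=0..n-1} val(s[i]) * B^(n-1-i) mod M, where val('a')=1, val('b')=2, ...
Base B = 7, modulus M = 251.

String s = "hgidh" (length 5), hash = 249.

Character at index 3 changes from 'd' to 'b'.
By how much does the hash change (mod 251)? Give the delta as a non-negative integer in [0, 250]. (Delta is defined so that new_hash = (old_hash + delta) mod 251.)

Delta formula: (val(new) - val(old)) * B^(n-1-k) mod M
  val('b') - val('d') = 2 - 4 = -2
  B^(n-1-k) = 7^1 mod 251 = 7
  Delta = -2 * 7 mod 251 = 237

Answer: 237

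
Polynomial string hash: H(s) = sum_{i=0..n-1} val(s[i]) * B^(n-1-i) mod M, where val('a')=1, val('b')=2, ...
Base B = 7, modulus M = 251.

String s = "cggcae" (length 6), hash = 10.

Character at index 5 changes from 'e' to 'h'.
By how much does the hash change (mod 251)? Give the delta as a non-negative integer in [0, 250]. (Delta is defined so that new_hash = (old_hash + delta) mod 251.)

Answer: 3

Derivation:
Delta formula: (val(new) - val(old)) * B^(n-1-k) mod M
  val('h') - val('e') = 8 - 5 = 3
  B^(n-1-k) = 7^0 mod 251 = 1
  Delta = 3 * 1 mod 251 = 3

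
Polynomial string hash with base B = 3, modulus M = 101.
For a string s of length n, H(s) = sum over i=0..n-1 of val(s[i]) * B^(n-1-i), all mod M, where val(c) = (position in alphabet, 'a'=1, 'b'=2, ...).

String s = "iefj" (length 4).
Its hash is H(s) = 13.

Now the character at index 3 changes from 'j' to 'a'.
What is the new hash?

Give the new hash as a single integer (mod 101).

val('j') = 10, val('a') = 1
Position k = 3, exponent = n-1-k = 0
B^0 mod M = 3^0 mod 101 = 1
Delta = (1 - 10) * 1 mod 101 = 92
New hash = (13 + 92) mod 101 = 4

Answer: 4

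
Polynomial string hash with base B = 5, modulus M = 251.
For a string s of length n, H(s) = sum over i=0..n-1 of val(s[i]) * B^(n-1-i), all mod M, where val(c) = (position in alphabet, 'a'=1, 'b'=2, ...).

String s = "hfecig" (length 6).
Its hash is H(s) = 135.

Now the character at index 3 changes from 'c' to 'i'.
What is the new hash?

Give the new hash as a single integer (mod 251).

val('c') = 3, val('i') = 9
Position k = 3, exponent = n-1-k = 2
B^2 mod M = 5^2 mod 251 = 25
Delta = (9 - 3) * 25 mod 251 = 150
New hash = (135 + 150) mod 251 = 34

Answer: 34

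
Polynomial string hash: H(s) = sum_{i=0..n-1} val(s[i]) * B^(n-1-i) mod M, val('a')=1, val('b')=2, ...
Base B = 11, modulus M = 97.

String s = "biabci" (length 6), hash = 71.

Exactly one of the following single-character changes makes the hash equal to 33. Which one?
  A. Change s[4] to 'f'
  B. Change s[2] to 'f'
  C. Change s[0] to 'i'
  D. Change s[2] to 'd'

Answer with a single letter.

Answer: B

Derivation:
Option A: s[4]='c'->'f', delta=(6-3)*11^1 mod 97 = 33, hash=71+33 mod 97 = 7
Option B: s[2]='a'->'f', delta=(6-1)*11^3 mod 97 = 59, hash=71+59 mod 97 = 33 <-- target
Option C: s[0]='b'->'i', delta=(9-2)*11^5 mod 97 = 23, hash=71+23 mod 97 = 94
Option D: s[2]='a'->'d', delta=(4-1)*11^3 mod 97 = 16, hash=71+16 mod 97 = 87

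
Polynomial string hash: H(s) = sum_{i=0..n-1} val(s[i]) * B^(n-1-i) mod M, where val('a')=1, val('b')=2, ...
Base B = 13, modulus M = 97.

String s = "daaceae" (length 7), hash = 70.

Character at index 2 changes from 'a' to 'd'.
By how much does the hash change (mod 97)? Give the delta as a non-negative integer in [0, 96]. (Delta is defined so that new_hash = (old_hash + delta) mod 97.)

Answer: 32

Derivation:
Delta formula: (val(new) - val(old)) * B^(n-1-k) mod M
  val('d') - val('a') = 4 - 1 = 3
  B^(n-1-k) = 13^4 mod 97 = 43
  Delta = 3 * 43 mod 97 = 32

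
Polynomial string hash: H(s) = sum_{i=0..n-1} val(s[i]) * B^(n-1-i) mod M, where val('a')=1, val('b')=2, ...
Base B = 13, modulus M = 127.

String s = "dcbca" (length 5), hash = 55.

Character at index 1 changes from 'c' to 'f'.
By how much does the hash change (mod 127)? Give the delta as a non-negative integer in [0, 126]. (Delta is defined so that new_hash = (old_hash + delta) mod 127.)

Delta formula: (val(new) - val(old)) * B^(n-1-k) mod M
  val('f') - val('c') = 6 - 3 = 3
  B^(n-1-k) = 13^3 mod 127 = 38
  Delta = 3 * 38 mod 127 = 114

Answer: 114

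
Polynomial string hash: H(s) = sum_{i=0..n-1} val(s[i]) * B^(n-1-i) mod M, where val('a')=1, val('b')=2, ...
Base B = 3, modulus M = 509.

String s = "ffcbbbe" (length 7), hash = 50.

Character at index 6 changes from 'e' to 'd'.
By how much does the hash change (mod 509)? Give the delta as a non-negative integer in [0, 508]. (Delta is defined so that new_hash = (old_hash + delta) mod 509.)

Delta formula: (val(new) - val(old)) * B^(n-1-k) mod M
  val('d') - val('e') = 4 - 5 = -1
  B^(n-1-k) = 3^0 mod 509 = 1
  Delta = -1 * 1 mod 509 = 508

Answer: 508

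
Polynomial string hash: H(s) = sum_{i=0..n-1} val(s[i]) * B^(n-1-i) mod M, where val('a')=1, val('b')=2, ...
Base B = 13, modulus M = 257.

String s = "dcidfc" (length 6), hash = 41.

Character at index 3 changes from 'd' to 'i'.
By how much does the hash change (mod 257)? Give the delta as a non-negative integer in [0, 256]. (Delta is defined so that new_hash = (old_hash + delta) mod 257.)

Delta formula: (val(new) - val(old)) * B^(n-1-k) mod M
  val('i') - val('d') = 9 - 4 = 5
  B^(n-1-k) = 13^2 mod 257 = 169
  Delta = 5 * 169 mod 257 = 74

Answer: 74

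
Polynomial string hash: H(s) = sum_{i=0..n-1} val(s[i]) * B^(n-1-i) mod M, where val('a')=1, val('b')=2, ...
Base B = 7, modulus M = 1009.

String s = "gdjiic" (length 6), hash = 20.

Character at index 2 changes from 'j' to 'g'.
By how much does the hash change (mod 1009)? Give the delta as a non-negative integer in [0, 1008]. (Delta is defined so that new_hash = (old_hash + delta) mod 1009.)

Delta formula: (val(new) - val(old)) * B^(n-1-k) mod M
  val('g') - val('j') = 7 - 10 = -3
  B^(n-1-k) = 7^3 mod 1009 = 343
  Delta = -3 * 343 mod 1009 = 989

Answer: 989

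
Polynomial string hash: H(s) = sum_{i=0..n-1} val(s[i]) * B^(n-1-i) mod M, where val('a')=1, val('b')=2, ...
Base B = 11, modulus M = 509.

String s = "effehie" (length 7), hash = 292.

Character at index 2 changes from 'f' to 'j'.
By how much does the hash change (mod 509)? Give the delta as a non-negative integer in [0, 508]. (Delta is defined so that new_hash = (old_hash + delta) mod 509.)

Delta formula: (val(new) - val(old)) * B^(n-1-k) mod M
  val('j') - val('f') = 10 - 6 = 4
  B^(n-1-k) = 11^4 mod 509 = 389
  Delta = 4 * 389 mod 509 = 29

Answer: 29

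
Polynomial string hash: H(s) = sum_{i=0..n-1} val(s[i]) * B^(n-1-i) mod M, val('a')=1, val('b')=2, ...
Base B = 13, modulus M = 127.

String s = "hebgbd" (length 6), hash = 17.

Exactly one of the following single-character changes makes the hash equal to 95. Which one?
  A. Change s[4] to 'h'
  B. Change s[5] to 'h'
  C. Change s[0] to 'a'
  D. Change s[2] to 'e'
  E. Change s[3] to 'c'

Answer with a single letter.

Answer: A

Derivation:
Option A: s[4]='b'->'h', delta=(8-2)*13^1 mod 127 = 78, hash=17+78 mod 127 = 95 <-- target
Option B: s[5]='d'->'h', delta=(8-4)*13^0 mod 127 = 4, hash=17+4 mod 127 = 21
Option C: s[0]='h'->'a', delta=(1-8)*13^5 mod 127 = 4, hash=17+4 mod 127 = 21
Option D: s[2]='b'->'e', delta=(5-2)*13^3 mod 127 = 114, hash=17+114 mod 127 = 4
Option E: s[3]='g'->'c', delta=(3-7)*13^2 mod 127 = 86, hash=17+86 mod 127 = 103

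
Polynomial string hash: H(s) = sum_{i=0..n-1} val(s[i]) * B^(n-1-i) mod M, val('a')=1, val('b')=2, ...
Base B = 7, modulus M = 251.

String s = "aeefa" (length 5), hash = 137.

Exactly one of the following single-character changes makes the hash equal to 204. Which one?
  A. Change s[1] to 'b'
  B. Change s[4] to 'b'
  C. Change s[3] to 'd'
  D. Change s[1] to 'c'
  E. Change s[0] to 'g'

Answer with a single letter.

Option A: s[1]='e'->'b', delta=(2-5)*7^3 mod 251 = 226, hash=137+226 mod 251 = 112
Option B: s[4]='a'->'b', delta=(2-1)*7^0 mod 251 = 1, hash=137+1 mod 251 = 138
Option C: s[3]='f'->'d', delta=(4-6)*7^1 mod 251 = 237, hash=137+237 mod 251 = 123
Option D: s[1]='e'->'c', delta=(3-5)*7^3 mod 251 = 67, hash=137+67 mod 251 = 204 <-- target
Option E: s[0]='a'->'g', delta=(7-1)*7^4 mod 251 = 99, hash=137+99 mod 251 = 236

Answer: D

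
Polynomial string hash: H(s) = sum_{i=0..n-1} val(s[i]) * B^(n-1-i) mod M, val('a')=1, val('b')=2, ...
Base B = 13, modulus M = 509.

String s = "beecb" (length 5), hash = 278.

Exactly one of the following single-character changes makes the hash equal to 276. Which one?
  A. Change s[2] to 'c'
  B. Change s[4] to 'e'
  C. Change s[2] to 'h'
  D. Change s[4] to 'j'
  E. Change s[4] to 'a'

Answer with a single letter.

Option A: s[2]='e'->'c', delta=(3-5)*13^2 mod 509 = 171, hash=278+171 mod 509 = 449
Option B: s[4]='b'->'e', delta=(5-2)*13^0 mod 509 = 3, hash=278+3 mod 509 = 281
Option C: s[2]='e'->'h', delta=(8-5)*13^2 mod 509 = 507, hash=278+507 mod 509 = 276 <-- target
Option D: s[4]='b'->'j', delta=(10-2)*13^0 mod 509 = 8, hash=278+8 mod 509 = 286
Option E: s[4]='b'->'a', delta=(1-2)*13^0 mod 509 = 508, hash=278+508 mod 509 = 277

Answer: C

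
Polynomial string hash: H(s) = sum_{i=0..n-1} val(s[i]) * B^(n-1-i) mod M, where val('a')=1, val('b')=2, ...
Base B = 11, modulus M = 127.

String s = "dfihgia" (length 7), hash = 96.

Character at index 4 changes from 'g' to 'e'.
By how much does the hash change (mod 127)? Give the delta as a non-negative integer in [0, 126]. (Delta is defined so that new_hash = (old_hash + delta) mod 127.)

Answer: 12

Derivation:
Delta formula: (val(new) - val(old)) * B^(n-1-k) mod M
  val('e') - val('g') = 5 - 7 = -2
  B^(n-1-k) = 11^2 mod 127 = 121
  Delta = -2 * 121 mod 127 = 12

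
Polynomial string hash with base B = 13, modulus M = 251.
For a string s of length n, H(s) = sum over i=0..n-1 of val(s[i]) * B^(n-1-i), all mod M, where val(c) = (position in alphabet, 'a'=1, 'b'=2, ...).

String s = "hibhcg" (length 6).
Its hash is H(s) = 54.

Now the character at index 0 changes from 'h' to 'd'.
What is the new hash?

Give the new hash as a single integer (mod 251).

val('h') = 8, val('d') = 4
Position k = 0, exponent = n-1-k = 5
B^5 mod M = 13^5 mod 251 = 64
Delta = (4 - 8) * 64 mod 251 = 246
New hash = (54 + 246) mod 251 = 49

Answer: 49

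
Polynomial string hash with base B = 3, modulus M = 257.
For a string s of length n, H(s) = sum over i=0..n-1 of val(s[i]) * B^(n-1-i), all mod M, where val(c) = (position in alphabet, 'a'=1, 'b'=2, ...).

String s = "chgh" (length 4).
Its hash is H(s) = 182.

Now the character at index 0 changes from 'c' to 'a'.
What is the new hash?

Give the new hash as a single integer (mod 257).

val('c') = 3, val('a') = 1
Position k = 0, exponent = n-1-k = 3
B^3 mod M = 3^3 mod 257 = 27
Delta = (1 - 3) * 27 mod 257 = 203
New hash = (182 + 203) mod 257 = 128

Answer: 128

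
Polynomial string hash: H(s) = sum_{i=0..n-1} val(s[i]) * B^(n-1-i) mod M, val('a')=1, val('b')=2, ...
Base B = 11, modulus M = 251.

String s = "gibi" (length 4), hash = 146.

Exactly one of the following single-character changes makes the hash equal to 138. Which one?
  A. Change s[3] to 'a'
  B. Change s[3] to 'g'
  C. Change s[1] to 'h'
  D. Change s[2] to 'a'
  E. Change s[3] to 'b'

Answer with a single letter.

Option A: s[3]='i'->'a', delta=(1-9)*11^0 mod 251 = 243, hash=146+243 mod 251 = 138 <-- target
Option B: s[3]='i'->'g', delta=(7-9)*11^0 mod 251 = 249, hash=146+249 mod 251 = 144
Option C: s[1]='i'->'h', delta=(8-9)*11^2 mod 251 = 130, hash=146+130 mod 251 = 25
Option D: s[2]='b'->'a', delta=(1-2)*11^1 mod 251 = 240, hash=146+240 mod 251 = 135
Option E: s[3]='i'->'b', delta=(2-9)*11^0 mod 251 = 244, hash=146+244 mod 251 = 139

Answer: A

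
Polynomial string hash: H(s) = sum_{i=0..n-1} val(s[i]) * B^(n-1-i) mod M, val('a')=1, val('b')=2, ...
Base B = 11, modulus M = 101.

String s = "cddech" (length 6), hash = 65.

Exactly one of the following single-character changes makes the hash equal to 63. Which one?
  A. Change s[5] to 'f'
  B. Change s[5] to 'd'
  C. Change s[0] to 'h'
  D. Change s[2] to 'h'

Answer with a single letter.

Answer: A

Derivation:
Option A: s[5]='h'->'f', delta=(6-8)*11^0 mod 101 = 99, hash=65+99 mod 101 = 63 <-- target
Option B: s[5]='h'->'d', delta=(4-8)*11^0 mod 101 = 97, hash=65+97 mod 101 = 61
Option C: s[0]='c'->'h', delta=(8-3)*11^5 mod 101 = 83, hash=65+83 mod 101 = 47
Option D: s[2]='d'->'h', delta=(8-4)*11^3 mod 101 = 72, hash=65+72 mod 101 = 36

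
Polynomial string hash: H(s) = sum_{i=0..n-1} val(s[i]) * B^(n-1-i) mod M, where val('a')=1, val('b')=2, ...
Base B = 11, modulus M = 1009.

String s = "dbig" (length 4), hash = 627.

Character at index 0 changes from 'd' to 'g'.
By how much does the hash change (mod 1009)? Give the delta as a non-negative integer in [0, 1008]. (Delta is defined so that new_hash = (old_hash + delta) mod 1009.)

Answer: 966

Derivation:
Delta formula: (val(new) - val(old)) * B^(n-1-k) mod M
  val('g') - val('d') = 7 - 4 = 3
  B^(n-1-k) = 11^3 mod 1009 = 322
  Delta = 3 * 322 mod 1009 = 966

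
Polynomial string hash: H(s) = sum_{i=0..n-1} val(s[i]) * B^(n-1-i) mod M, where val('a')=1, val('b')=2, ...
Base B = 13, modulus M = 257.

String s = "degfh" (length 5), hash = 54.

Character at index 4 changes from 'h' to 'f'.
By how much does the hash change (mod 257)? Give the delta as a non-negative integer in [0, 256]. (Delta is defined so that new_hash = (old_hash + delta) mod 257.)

Answer: 255

Derivation:
Delta formula: (val(new) - val(old)) * B^(n-1-k) mod M
  val('f') - val('h') = 6 - 8 = -2
  B^(n-1-k) = 13^0 mod 257 = 1
  Delta = -2 * 1 mod 257 = 255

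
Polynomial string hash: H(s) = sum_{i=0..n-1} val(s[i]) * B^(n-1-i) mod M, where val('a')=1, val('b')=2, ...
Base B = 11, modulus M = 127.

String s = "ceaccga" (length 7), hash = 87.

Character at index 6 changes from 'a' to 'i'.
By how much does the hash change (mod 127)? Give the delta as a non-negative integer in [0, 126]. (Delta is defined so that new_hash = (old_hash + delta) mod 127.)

Delta formula: (val(new) - val(old)) * B^(n-1-k) mod M
  val('i') - val('a') = 9 - 1 = 8
  B^(n-1-k) = 11^0 mod 127 = 1
  Delta = 8 * 1 mod 127 = 8

Answer: 8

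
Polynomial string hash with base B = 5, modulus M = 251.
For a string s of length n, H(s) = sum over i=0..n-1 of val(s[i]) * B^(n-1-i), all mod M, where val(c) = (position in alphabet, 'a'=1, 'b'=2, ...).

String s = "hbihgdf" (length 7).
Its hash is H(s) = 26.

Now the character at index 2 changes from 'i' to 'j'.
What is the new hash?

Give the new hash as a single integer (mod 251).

Answer: 149

Derivation:
val('i') = 9, val('j') = 10
Position k = 2, exponent = n-1-k = 4
B^4 mod M = 5^4 mod 251 = 123
Delta = (10 - 9) * 123 mod 251 = 123
New hash = (26 + 123) mod 251 = 149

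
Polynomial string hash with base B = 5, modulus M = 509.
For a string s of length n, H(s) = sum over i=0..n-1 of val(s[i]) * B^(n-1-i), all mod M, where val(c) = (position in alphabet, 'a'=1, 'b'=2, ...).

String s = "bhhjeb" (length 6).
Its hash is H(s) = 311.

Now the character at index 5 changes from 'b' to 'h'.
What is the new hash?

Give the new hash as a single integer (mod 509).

val('b') = 2, val('h') = 8
Position k = 5, exponent = n-1-k = 0
B^0 mod M = 5^0 mod 509 = 1
Delta = (8 - 2) * 1 mod 509 = 6
New hash = (311 + 6) mod 509 = 317

Answer: 317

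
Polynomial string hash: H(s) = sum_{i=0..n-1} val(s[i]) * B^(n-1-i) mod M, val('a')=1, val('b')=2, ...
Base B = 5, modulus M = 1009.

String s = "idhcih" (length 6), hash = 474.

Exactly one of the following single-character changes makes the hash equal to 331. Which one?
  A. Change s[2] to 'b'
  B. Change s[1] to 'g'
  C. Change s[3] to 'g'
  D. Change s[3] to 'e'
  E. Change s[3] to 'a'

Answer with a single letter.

Option A: s[2]='h'->'b', delta=(2-8)*5^3 mod 1009 = 259, hash=474+259 mod 1009 = 733
Option B: s[1]='d'->'g', delta=(7-4)*5^4 mod 1009 = 866, hash=474+866 mod 1009 = 331 <-- target
Option C: s[3]='c'->'g', delta=(7-3)*5^2 mod 1009 = 100, hash=474+100 mod 1009 = 574
Option D: s[3]='c'->'e', delta=(5-3)*5^2 mod 1009 = 50, hash=474+50 mod 1009 = 524
Option E: s[3]='c'->'a', delta=(1-3)*5^2 mod 1009 = 959, hash=474+959 mod 1009 = 424

Answer: B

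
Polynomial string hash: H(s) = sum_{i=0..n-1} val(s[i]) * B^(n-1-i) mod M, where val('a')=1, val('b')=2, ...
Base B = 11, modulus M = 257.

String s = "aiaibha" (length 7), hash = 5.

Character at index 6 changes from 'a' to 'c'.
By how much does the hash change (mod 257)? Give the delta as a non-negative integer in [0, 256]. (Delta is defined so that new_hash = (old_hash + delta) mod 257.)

Answer: 2

Derivation:
Delta formula: (val(new) - val(old)) * B^(n-1-k) mod M
  val('c') - val('a') = 3 - 1 = 2
  B^(n-1-k) = 11^0 mod 257 = 1
  Delta = 2 * 1 mod 257 = 2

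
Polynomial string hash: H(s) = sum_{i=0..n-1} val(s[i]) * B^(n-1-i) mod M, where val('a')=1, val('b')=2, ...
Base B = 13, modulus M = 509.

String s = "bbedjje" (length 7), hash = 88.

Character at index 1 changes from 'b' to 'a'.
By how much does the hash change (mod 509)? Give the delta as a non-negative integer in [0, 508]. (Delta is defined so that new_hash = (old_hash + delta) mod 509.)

Answer: 277

Derivation:
Delta formula: (val(new) - val(old)) * B^(n-1-k) mod M
  val('a') - val('b') = 1 - 2 = -1
  B^(n-1-k) = 13^5 mod 509 = 232
  Delta = -1 * 232 mod 509 = 277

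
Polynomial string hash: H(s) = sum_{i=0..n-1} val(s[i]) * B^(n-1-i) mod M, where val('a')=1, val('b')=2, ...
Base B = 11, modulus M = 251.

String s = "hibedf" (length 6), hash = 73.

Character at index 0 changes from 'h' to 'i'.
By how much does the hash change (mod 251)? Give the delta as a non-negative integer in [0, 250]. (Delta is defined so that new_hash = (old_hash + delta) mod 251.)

Delta formula: (val(new) - val(old)) * B^(n-1-k) mod M
  val('i') - val('h') = 9 - 8 = 1
  B^(n-1-k) = 11^5 mod 251 = 160
  Delta = 1 * 160 mod 251 = 160

Answer: 160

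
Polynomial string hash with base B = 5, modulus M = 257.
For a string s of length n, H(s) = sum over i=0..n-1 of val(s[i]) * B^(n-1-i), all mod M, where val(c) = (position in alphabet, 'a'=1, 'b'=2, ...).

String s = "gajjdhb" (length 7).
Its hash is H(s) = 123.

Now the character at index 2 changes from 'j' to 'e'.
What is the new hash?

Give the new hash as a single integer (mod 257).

val('j') = 10, val('e') = 5
Position k = 2, exponent = n-1-k = 4
B^4 mod M = 5^4 mod 257 = 111
Delta = (5 - 10) * 111 mod 257 = 216
New hash = (123 + 216) mod 257 = 82

Answer: 82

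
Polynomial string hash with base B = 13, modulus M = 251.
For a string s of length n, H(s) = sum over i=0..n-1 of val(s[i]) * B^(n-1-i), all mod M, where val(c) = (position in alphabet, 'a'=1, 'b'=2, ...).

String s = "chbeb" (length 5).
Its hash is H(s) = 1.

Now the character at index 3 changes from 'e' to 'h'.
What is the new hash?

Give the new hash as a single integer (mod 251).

Answer: 40

Derivation:
val('e') = 5, val('h') = 8
Position k = 3, exponent = n-1-k = 1
B^1 mod M = 13^1 mod 251 = 13
Delta = (8 - 5) * 13 mod 251 = 39
New hash = (1 + 39) mod 251 = 40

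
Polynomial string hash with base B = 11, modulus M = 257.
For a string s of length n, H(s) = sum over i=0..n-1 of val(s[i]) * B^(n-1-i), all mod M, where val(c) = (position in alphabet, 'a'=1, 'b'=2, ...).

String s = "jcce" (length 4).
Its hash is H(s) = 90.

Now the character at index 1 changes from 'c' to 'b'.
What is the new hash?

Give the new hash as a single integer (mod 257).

val('c') = 3, val('b') = 2
Position k = 1, exponent = n-1-k = 2
B^2 mod M = 11^2 mod 257 = 121
Delta = (2 - 3) * 121 mod 257 = 136
New hash = (90 + 136) mod 257 = 226

Answer: 226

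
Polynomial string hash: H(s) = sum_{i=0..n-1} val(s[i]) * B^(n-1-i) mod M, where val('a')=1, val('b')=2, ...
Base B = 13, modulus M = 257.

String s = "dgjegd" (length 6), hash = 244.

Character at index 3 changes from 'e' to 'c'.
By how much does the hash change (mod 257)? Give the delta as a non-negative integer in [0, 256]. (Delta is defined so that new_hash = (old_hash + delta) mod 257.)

Answer: 176

Derivation:
Delta formula: (val(new) - val(old)) * B^(n-1-k) mod M
  val('c') - val('e') = 3 - 5 = -2
  B^(n-1-k) = 13^2 mod 257 = 169
  Delta = -2 * 169 mod 257 = 176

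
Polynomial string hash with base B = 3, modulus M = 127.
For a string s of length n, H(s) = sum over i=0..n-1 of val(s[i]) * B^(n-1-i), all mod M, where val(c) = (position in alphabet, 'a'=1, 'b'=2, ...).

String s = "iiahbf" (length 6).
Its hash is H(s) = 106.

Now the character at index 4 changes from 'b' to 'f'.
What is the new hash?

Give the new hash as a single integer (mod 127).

Answer: 118

Derivation:
val('b') = 2, val('f') = 6
Position k = 4, exponent = n-1-k = 1
B^1 mod M = 3^1 mod 127 = 3
Delta = (6 - 2) * 3 mod 127 = 12
New hash = (106 + 12) mod 127 = 118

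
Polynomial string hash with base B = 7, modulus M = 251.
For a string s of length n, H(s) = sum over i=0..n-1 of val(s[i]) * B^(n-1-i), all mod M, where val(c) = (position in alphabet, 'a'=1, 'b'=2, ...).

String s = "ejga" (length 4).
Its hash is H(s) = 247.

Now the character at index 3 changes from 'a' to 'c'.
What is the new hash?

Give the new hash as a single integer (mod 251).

Answer: 249

Derivation:
val('a') = 1, val('c') = 3
Position k = 3, exponent = n-1-k = 0
B^0 mod M = 7^0 mod 251 = 1
Delta = (3 - 1) * 1 mod 251 = 2
New hash = (247 + 2) mod 251 = 249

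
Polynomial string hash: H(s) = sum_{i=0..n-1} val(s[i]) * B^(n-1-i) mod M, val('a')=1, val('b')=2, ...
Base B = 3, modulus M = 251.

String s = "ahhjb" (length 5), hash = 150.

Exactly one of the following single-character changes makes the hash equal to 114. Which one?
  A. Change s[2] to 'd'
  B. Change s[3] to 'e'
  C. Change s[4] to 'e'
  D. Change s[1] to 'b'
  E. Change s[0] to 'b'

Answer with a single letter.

Answer: A

Derivation:
Option A: s[2]='h'->'d', delta=(4-8)*3^2 mod 251 = 215, hash=150+215 mod 251 = 114 <-- target
Option B: s[3]='j'->'e', delta=(5-10)*3^1 mod 251 = 236, hash=150+236 mod 251 = 135
Option C: s[4]='b'->'e', delta=(5-2)*3^0 mod 251 = 3, hash=150+3 mod 251 = 153
Option D: s[1]='h'->'b', delta=(2-8)*3^3 mod 251 = 89, hash=150+89 mod 251 = 239
Option E: s[0]='a'->'b', delta=(2-1)*3^4 mod 251 = 81, hash=150+81 mod 251 = 231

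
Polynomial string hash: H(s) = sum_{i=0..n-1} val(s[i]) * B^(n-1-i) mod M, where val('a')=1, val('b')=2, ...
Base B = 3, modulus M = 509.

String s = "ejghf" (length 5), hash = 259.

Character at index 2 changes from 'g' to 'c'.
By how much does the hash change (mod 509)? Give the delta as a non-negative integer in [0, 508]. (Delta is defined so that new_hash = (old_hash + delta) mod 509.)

Answer: 473

Derivation:
Delta formula: (val(new) - val(old)) * B^(n-1-k) mod M
  val('c') - val('g') = 3 - 7 = -4
  B^(n-1-k) = 3^2 mod 509 = 9
  Delta = -4 * 9 mod 509 = 473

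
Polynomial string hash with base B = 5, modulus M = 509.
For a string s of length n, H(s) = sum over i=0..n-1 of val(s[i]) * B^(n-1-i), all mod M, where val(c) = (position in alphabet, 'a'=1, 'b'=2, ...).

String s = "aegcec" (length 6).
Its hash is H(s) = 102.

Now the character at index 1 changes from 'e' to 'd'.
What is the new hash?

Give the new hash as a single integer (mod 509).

val('e') = 5, val('d') = 4
Position k = 1, exponent = n-1-k = 4
B^4 mod M = 5^4 mod 509 = 116
Delta = (4 - 5) * 116 mod 509 = 393
New hash = (102 + 393) mod 509 = 495

Answer: 495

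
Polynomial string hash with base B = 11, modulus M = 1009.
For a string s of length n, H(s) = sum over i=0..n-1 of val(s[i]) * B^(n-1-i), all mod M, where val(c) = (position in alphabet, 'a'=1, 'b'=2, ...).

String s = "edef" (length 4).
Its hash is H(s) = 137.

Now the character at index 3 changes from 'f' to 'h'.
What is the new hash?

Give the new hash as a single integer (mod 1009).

val('f') = 6, val('h') = 8
Position k = 3, exponent = n-1-k = 0
B^0 mod M = 11^0 mod 1009 = 1
Delta = (8 - 6) * 1 mod 1009 = 2
New hash = (137 + 2) mod 1009 = 139

Answer: 139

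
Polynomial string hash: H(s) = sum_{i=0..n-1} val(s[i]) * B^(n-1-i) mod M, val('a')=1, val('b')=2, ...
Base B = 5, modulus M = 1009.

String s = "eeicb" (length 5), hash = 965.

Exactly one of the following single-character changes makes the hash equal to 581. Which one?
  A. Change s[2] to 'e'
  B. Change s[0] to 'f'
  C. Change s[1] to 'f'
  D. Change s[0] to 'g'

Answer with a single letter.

Option A: s[2]='i'->'e', delta=(5-9)*5^2 mod 1009 = 909, hash=965+909 mod 1009 = 865
Option B: s[0]='e'->'f', delta=(6-5)*5^4 mod 1009 = 625, hash=965+625 mod 1009 = 581 <-- target
Option C: s[1]='e'->'f', delta=(6-5)*5^3 mod 1009 = 125, hash=965+125 mod 1009 = 81
Option D: s[0]='e'->'g', delta=(7-5)*5^4 mod 1009 = 241, hash=965+241 mod 1009 = 197

Answer: B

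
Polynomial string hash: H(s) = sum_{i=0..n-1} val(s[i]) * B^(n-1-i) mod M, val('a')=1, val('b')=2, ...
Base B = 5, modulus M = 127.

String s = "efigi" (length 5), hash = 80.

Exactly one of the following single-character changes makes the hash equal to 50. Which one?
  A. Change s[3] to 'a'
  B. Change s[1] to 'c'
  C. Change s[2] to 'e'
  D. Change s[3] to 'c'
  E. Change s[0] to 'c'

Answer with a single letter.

Answer: A

Derivation:
Option A: s[3]='g'->'a', delta=(1-7)*5^1 mod 127 = 97, hash=80+97 mod 127 = 50 <-- target
Option B: s[1]='f'->'c', delta=(3-6)*5^3 mod 127 = 6, hash=80+6 mod 127 = 86
Option C: s[2]='i'->'e', delta=(5-9)*5^2 mod 127 = 27, hash=80+27 mod 127 = 107
Option D: s[3]='g'->'c', delta=(3-7)*5^1 mod 127 = 107, hash=80+107 mod 127 = 60
Option E: s[0]='e'->'c', delta=(3-5)*5^4 mod 127 = 20, hash=80+20 mod 127 = 100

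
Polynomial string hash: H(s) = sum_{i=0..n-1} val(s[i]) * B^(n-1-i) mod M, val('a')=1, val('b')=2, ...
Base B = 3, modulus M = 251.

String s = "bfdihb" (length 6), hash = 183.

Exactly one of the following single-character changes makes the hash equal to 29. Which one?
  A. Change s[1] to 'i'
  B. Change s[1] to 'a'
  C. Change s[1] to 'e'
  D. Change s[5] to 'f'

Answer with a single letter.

Answer: B

Derivation:
Option A: s[1]='f'->'i', delta=(9-6)*3^4 mod 251 = 243, hash=183+243 mod 251 = 175
Option B: s[1]='f'->'a', delta=(1-6)*3^4 mod 251 = 97, hash=183+97 mod 251 = 29 <-- target
Option C: s[1]='f'->'e', delta=(5-6)*3^4 mod 251 = 170, hash=183+170 mod 251 = 102
Option D: s[5]='b'->'f', delta=(6-2)*3^0 mod 251 = 4, hash=183+4 mod 251 = 187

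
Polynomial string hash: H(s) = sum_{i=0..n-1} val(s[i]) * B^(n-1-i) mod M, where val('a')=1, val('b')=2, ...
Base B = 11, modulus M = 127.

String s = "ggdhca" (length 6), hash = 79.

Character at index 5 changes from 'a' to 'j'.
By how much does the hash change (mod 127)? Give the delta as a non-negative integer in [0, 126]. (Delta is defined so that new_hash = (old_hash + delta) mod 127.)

Answer: 9

Derivation:
Delta formula: (val(new) - val(old)) * B^(n-1-k) mod M
  val('j') - val('a') = 10 - 1 = 9
  B^(n-1-k) = 11^0 mod 127 = 1
  Delta = 9 * 1 mod 127 = 9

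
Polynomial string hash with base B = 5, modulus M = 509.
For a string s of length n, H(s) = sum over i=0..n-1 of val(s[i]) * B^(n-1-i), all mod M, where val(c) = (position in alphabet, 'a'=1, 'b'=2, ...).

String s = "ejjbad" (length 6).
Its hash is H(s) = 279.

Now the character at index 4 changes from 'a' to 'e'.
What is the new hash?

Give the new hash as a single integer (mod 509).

val('a') = 1, val('e') = 5
Position k = 4, exponent = n-1-k = 1
B^1 mod M = 5^1 mod 509 = 5
Delta = (5 - 1) * 5 mod 509 = 20
New hash = (279 + 20) mod 509 = 299

Answer: 299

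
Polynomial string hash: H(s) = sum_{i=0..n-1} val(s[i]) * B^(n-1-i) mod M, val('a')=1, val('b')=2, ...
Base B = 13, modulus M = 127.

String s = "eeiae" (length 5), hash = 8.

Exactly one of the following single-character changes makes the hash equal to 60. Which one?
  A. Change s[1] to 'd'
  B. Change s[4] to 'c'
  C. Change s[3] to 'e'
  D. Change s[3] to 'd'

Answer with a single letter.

Answer: C

Derivation:
Option A: s[1]='e'->'d', delta=(4-5)*13^3 mod 127 = 89, hash=8+89 mod 127 = 97
Option B: s[4]='e'->'c', delta=(3-5)*13^0 mod 127 = 125, hash=8+125 mod 127 = 6
Option C: s[3]='a'->'e', delta=(5-1)*13^1 mod 127 = 52, hash=8+52 mod 127 = 60 <-- target
Option D: s[3]='a'->'d', delta=(4-1)*13^1 mod 127 = 39, hash=8+39 mod 127 = 47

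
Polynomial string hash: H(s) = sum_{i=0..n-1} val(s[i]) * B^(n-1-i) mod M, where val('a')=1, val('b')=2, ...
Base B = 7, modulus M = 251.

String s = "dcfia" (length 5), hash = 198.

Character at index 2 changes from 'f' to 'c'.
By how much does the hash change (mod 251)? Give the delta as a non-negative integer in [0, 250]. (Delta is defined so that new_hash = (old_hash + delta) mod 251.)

Delta formula: (val(new) - val(old)) * B^(n-1-k) mod M
  val('c') - val('f') = 3 - 6 = -3
  B^(n-1-k) = 7^2 mod 251 = 49
  Delta = -3 * 49 mod 251 = 104

Answer: 104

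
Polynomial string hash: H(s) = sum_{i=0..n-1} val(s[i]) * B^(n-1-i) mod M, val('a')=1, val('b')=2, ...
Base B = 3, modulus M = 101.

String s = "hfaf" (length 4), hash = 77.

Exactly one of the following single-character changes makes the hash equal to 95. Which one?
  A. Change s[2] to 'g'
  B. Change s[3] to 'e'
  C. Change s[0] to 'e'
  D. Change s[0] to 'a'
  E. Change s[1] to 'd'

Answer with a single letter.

Answer: A

Derivation:
Option A: s[2]='a'->'g', delta=(7-1)*3^1 mod 101 = 18, hash=77+18 mod 101 = 95 <-- target
Option B: s[3]='f'->'e', delta=(5-6)*3^0 mod 101 = 100, hash=77+100 mod 101 = 76
Option C: s[0]='h'->'e', delta=(5-8)*3^3 mod 101 = 20, hash=77+20 mod 101 = 97
Option D: s[0]='h'->'a', delta=(1-8)*3^3 mod 101 = 13, hash=77+13 mod 101 = 90
Option E: s[1]='f'->'d', delta=(4-6)*3^2 mod 101 = 83, hash=77+83 mod 101 = 59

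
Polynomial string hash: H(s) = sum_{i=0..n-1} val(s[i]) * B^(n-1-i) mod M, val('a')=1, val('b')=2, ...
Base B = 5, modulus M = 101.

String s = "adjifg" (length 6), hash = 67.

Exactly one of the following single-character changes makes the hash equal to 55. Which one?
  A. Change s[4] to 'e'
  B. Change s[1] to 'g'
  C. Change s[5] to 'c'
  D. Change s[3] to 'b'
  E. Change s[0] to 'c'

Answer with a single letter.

Answer: E

Derivation:
Option A: s[4]='f'->'e', delta=(5-6)*5^1 mod 101 = 96, hash=67+96 mod 101 = 62
Option B: s[1]='d'->'g', delta=(7-4)*5^4 mod 101 = 57, hash=67+57 mod 101 = 23
Option C: s[5]='g'->'c', delta=(3-7)*5^0 mod 101 = 97, hash=67+97 mod 101 = 63
Option D: s[3]='i'->'b', delta=(2-9)*5^2 mod 101 = 27, hash=67+27 mod 101 = 94
Option E: s[0]='a'->'c', delta=(3-1)*5^5 mod 101 = 89, hash=67+89 mod 101 = 55 <-- target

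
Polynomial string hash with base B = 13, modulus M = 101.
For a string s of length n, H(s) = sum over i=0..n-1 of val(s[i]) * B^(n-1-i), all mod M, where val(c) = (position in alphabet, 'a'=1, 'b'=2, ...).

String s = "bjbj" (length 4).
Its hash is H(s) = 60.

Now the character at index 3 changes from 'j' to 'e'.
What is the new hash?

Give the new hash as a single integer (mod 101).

Answer: 55

Derivation:
val('j') = 10, val('e') = 5
Position k = 3, exponent = n-1-k = 0
B^0 mod M = 13^0 mod 101 = 1
Delta = (5 - 10) * 1 mod 101 = 96
New hash = (60 + 96) mod 101 = 55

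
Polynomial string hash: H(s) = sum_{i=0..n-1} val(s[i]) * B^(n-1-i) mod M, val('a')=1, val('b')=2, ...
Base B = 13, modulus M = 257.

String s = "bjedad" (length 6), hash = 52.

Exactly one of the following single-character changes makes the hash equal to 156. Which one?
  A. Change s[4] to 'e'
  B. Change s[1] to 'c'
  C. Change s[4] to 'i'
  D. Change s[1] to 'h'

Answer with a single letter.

Option A: s[4]='a'->'e', delta=(5-1)*13^1 mod 257 = 52, hash=52+52 mod 257 = 104
Option B: s[1]='j'->'c', delta=(3-10)*13^4 mod 257 = 19, hash=52+19 mod 257 = 71
Option C: s[4]='a'->'i', delta=(9-1)*13^1 mod 257 = 104, hash=52+104 mod 257 = 156 <-- target
Option D: s[1]='j'->'h', delta=(8-10)*13^4 mod 257 = 189, hash=52+189 mod 257 = 241

Answer: C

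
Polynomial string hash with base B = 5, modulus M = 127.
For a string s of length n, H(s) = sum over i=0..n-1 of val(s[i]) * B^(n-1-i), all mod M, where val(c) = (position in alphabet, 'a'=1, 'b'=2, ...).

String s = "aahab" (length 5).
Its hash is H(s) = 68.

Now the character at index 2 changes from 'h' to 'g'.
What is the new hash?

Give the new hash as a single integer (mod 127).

Answer: 43

Derivation:
val('h') = 8, val('g') = 7
Position k = 2, exponent = n-1-k = 2
B^2 mod M = 5^2 mod 127 = 25
Delta = (7 - 8) * 25 mod 127 = 102
New hash = (68 + 102) mod 127 = 43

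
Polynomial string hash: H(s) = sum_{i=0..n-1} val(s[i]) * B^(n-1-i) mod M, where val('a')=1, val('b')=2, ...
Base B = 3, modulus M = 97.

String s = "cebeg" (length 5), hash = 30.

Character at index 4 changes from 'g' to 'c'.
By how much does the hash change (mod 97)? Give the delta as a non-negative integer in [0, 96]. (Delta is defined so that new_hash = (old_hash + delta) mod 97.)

Delta formula: (val(new) - val(old)) * B^(n-1-k) mod M
  val('c') - val('g') = 3 - 7 = -4
  B^(n-1-k) = 3^0 mod 97 = 1
  Delta = -4 * 1 mod 97 = 93

Answer: 93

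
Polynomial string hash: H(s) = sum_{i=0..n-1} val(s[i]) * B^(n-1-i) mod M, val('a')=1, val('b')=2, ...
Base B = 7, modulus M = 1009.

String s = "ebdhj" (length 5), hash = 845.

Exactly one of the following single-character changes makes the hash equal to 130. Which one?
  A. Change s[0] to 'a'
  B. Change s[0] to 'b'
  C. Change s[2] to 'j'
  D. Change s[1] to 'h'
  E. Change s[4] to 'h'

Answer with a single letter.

Option A: s[0]='e'->'a', delta=(1-5)*7^4 mod 1009 = 486, hash=845+486 mod 1009 = 322
Option B: s[0]='e'->'b', delta=(2-5)*7^4 mod 1009 = 869, hash=845+869 mod 1009 = 705
Option C: s[2]='d'->'j', delta=(10-4)*7^2 mod 1009 = 294, hash=845+294 mod 1009 = 130 <-- target
Option D: s[1]='b'->'h', delta=(8-2)*7^3 mod 1009 = 40, hash=845+40 mod 1009 = 885
Option E: s[4]='j'->'h', delta=(8-10)*7^0 mod 1009 = 1007, hash=845+1007 mod 1009 = 843

Answer: C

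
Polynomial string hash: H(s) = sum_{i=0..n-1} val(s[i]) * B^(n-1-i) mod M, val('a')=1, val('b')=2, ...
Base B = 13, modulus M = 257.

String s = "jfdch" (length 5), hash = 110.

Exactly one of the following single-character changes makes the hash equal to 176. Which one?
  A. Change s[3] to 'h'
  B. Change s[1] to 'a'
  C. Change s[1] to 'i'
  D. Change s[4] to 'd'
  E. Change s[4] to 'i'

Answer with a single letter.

Answer: B

Derivation:
Option A: s[3]='c'->'h', delta=(8-3)*13^1 mod 257 = 65, hash=110+65 mod 257 = 175
Option B: s[1]='f'->'a', delta=(1-6)*13^3 mod 257 = 66, hash=110+66 mod 257 = 176 <-- target
Option C: s[1]='f'->'i', delta=(9-6)*13^3 mod 257 = 166, hash=110+166 mod 257 = 19
Option D: s[4]='h'->'d', delta=(4-8)*13^0 mod 257 = 253, hash=110+253 mod 257 = 106
Option E: s[4]='h'->'i', delta=(9-8)*13^0 mod 257 = 1, hash=110+1 mod 257 = 111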